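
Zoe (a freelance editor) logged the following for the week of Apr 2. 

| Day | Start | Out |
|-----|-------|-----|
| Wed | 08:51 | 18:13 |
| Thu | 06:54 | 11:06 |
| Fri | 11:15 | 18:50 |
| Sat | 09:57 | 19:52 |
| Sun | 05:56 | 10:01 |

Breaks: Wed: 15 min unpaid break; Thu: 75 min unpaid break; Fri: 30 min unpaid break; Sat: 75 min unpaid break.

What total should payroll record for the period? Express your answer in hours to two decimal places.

Wed: 08:51–18:13 = 9 h 22 min; less 15 min break → 9 h 7 min
Thu: 06:54–11:06 = 4 h 12 min; less 75 min break → 2 h 57 min
Fri: 11:15–18:50 = 7 h 35 min; less 30 min break → 7 h 5 min
Sat: 09:57–19:52 = 9 h 55 min; less 75 min break → 8 h 40 min
Sun: 05:56–10:01 = 4 h 5 min
Total: 9 h 7 min + 2 h 57 min + 7 h 5 min + 8 h 40 min + 4 h 5 min = 31 h 54 min.

31.90 hours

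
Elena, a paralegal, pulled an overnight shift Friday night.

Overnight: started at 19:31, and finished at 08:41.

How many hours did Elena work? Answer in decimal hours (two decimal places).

Overnight: 19:31 → midnight = 4 h 29 min; midnight → 08:41 = 8 h 41 min; span 13 h 10 min

13.17 hours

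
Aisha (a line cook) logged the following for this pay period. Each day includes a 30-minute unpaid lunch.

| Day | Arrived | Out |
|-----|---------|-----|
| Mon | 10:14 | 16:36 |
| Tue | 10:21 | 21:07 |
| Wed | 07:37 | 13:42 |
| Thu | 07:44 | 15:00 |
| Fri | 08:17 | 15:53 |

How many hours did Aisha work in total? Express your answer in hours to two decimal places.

Mon: 10:14–16:36 = 6 h 22 min; less 30 min break → 5 h 52 min
Tue: 10:21–21:07 = 10 h 46 min; less 30 min break → 10 h 16 min
Wed: 07:37–13:42 = 6 h 5 min; less 30 min break → 5 h 35 min
Thu: 07:44–15:00 = 7 h 16 min; less 30 min break → 6 h 46 min
Fri: 08:17–15:53 = 7 h 36 min; less 30 min break → 7 h 6 min
Total: 5 h 52 min + 10 h 16 min + 5 h 35 min + 6 h 46 min + 7 h 6 min = 35 h 35 min.

35.58 hours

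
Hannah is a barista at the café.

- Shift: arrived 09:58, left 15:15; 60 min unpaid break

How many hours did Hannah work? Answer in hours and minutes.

4 h 17 min

Shift: 09:58–15:15 = 5 h 17 min; less 60 min break → 4 h 17 min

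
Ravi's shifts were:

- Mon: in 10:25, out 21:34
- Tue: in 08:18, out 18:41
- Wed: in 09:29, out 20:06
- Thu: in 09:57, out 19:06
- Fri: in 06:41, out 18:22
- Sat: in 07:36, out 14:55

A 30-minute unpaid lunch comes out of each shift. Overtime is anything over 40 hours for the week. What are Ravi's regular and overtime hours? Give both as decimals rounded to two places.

Mon: 10:25–21:34 = 11 h 9 min; less 30 min break → 10 h 39 min
Tue: 08:18–18:41 = 10 h 23 min; less 30 min break → 9 h 53 min
Wed: 09:29–20:06 = 10 h 37 min; less 30 min break → 10 h 7 min
Thu: 09:57–19:06 = 9 h 9 min; less 30 min break → 8 h 39 min
Fri: 06:41–18:22 = 11 h 41 min; less 30 min break → 11 h 11 min
Sat: 07:36–14:55 = 7 h 19 min; less 30 min break → 6 h 49 min
Total worked: 57 h 18 min = 57.30 h.
Threshold 40 h → overtime 17 h 18 min, regular 40 h 0 min.

Regular 40.00 hours, overtime 17.30 hours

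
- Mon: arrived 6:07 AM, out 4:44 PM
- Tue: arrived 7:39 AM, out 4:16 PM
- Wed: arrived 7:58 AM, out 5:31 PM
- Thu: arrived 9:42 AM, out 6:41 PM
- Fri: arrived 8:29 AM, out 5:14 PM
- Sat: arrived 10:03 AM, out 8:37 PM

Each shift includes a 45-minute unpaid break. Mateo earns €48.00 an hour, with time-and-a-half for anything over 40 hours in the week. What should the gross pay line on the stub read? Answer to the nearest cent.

€2826.00

Mon: 6:07 AM–4:44 PM = 10 h 37 min; less 45 min break → 9 h 52 min
Tue: 7:39 AM–4:16 PM = 8 h 37 min; less 45 min break → 7 h 52 min
Wed: 7:58 AM–5:31 PM = 9 h 33 min; less 45 min break → 8 h 48 min
Thu: 9:42 AM–6:41 PM = 8 h 59 min; less 45 min break → 8 h 14 min
Fri: 8:29 AM–5:14 PM = 8 h 45 min; less 45 min break → 8 h 0 min
Sat: 10:03 AM–8:37 PM = 10 h 34 min; less 45 min break → 9 h 49 min
Total worked: 52 h 35 min = 3155 min.
Regular 40 h 0 min = 2400 min at €48.00/h; overtime 12 h 35 min = 755 min at €72.00/h.
Pay = (2400 × €48.00 + 755 × €72.00) ÷ 60 = €2826.00.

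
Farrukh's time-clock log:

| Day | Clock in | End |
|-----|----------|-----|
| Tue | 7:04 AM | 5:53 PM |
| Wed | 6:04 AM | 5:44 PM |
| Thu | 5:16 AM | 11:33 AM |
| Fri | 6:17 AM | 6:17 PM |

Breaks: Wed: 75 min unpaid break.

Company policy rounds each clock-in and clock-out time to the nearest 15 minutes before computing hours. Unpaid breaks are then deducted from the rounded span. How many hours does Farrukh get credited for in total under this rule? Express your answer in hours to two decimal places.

39.75 hours

Tue: in 7:04 AM→7:00 AM, out 5:53 PM→6:00 PM; 11 h 0 min
Wed: in 6:04 AM→6:00 AM, out 5:44 PM→5:45 PM; 11 h 45 min − 75 min = 10 h 30 min
Thu: in 5:16 AM→5:15 AM, out 11:33 AM→11:30 AM; 6 h 15 min
Fri: in 6:17 AM→6:15 AM, out 6:17 PM→6:15 PM; 12 h 0 min
Total credited: 39 h 45 min.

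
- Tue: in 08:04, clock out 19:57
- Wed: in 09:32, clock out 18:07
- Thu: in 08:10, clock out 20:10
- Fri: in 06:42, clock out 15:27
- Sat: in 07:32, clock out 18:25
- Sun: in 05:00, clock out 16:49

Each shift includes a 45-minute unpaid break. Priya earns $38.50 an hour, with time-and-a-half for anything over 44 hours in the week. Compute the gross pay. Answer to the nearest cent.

Tue: 08:04–19:57 = 11 h 53 min; less 45 min break → 11 h 8 min
Wed: 09:32–18:07 = 8 h 35 min; less 45 min break → 7 h 50 min
Thu: 08:10–20:10 = 12 h 0 min; less 45 min break → 11 h 15 min
Fri: 06:42–15:27 = 8 h 45 min; less 45 min break → 8 h 0 min
Sat: 07:32–18:25 = 10 h 53 min; less 45 min break → 10 h 8 min
Sun: 05:00–16:49 = 11 h 49 min; less 45 min break → 11 h 4 min
Total worked: 59 h 25 min = 3565 min.
Regular 44 h 0 min = 2640 min at $38.50/h; overtime 15 h 25 min = 925 min at $57.75/h.
Pay = (2640 × $38.50 + 925 × $57.75) ÷ 60 = $2584.31.

$2584.31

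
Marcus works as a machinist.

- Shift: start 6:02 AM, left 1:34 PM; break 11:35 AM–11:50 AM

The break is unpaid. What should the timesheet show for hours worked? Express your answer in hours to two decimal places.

7.28 hours

Shift: 6:02 AM–1:34 PM = 7 h 32 min; less 15 min break → 7 h 17 min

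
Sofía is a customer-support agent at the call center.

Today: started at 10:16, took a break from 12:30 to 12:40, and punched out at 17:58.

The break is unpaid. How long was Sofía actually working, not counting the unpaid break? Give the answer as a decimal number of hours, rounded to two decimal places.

Today: 10:16–17:58 = 7 h 42 min; less 10 min break → 7 h 32 min

7.53 hours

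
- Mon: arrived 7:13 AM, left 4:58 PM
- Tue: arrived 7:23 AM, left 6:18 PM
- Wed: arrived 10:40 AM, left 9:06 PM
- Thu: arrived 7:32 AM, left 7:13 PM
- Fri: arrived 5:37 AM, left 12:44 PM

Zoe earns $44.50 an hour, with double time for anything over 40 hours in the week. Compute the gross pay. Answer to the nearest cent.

Mon: 7:13 AM–4:58 PM = 9 h 45 min
Tue: 7:23 AM–6:18 PM = 10 h 55 min
Wed: 10:40 AM–9:06 PM = 10 h 26 min
Thu: 7:32 AM–7:13 PM = 11 h 41 min
Fri: 5:37 AM–12:44 PM = 7 h 7 min
Total worked: 49 h 54 min = 2994 min.
Regular 40 h 0 min = 2400 min at $44.50/h; overtime 9 h 54 min = 594 min at $89.00/h.
Pay = (2400 × $44.50 + 594 × $89.00) ÷ 60 = $2661.10.

$2661.10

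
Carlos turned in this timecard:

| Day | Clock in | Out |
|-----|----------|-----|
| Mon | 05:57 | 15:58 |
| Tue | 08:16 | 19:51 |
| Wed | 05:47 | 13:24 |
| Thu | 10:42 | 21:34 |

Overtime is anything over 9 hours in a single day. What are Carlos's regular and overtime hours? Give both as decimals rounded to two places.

Mon: 05:57–15:58 = 10 h 1 min
Tue: 08:16–19:51 = 11 h 35 min
Wed: 05:47–13:24 = 7 h 37 min
Thu: 10:42–21:34 = 10 h 52 min
Mon reg 9 h 0 min / OT 1 h 1 min; Tue reg 9 h 0 min / OT 2 h 35 min; Wed reg 7 h 37 min / OT 0 h 0 min; Thu reg 9 h 0 min / OT 1 h 52 min.
Totals: regular 34 h 37 min, overtime 5 h 28 min.

Regular 34.62 hours, overtime 5.47 hours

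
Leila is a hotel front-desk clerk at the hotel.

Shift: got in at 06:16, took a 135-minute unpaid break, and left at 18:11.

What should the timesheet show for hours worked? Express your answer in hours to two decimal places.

9.67 hours

Shift: 06:16–18:11 = 11 h 55 min; less 135 min break → 9 h 40 min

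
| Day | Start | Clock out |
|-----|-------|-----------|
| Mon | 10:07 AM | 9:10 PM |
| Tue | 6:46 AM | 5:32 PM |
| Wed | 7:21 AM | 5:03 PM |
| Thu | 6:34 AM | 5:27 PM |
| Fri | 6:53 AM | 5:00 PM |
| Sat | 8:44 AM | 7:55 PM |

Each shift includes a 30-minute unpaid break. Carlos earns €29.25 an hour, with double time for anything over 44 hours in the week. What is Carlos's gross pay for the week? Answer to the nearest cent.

€2263.95

Mon: 10:07 AM–9:10 PM = 11 h 3 min; less 30 min break → 10 h 33 min
Tue: 6:46 AM–5:32 PM = 10 h 46 min; less 30 min break → 10 h 16 min
Wed: 7:21 AM–5:03 PM = 9 h 42 min; less 30 min break → 9 h 12 min
Thu: 6:34 AM–5:27 PM = 10 h 53 min; less 30 min break → 10 h 23 min
Fri: 6:53 AM–5:00 PM = 10 h 7 min; less 30 min break → 9 h 37 min
Sat: 8:44 AM–7:55 PM = 11 h 11 min; less 30 min break → 10 h 41 min
Total worked: 60 h 42 min = 3642 min.
Regular 44 h 0 min = 2640 min at €29.25/h; overtime 16 h 42 min = 1002 min at €58.50/h.
Pay = (2640 × €29.25 + 1002 × €58.50) ÷ 60 = €2263.95.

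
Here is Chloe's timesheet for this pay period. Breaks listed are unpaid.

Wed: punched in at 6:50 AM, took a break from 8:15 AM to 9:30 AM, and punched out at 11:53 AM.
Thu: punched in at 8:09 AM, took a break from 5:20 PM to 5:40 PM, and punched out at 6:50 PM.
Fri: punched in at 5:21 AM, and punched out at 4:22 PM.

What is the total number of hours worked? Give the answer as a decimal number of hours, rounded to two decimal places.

Wed: 6:50 AM–11:53 AM = 5 h 3 min; less 75 min break → 3 h 48 min
Thu: 8:09 AM–6:50 PM = 10 h 41 min; less 20 min break → 10 h 21 min
Fri: 5:21 AM–4:22 PM = 11 h 1 min
Total: 3 h 48 min + 10 h 21 min + 11 h 1 min = 25 h 10 min.

25.17 hours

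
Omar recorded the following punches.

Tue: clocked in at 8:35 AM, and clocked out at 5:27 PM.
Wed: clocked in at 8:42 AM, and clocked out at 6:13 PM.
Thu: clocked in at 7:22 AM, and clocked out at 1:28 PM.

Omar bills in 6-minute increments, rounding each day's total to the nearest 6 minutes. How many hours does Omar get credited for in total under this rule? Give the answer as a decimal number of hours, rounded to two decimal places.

24.50 hours

Tue: 8:35 AM–5:27 PM = 8 h 52 min → rounds to 8 h 54 min
Wed: 8:42 AM–6:13 PM = 9 h 31 min → rounds to 9 h 30 min
Thu: 7:22 AM–1:28 PM = 6 h 6 min → rounds to 6 h 6 min
Total credited: 24 h 30 min.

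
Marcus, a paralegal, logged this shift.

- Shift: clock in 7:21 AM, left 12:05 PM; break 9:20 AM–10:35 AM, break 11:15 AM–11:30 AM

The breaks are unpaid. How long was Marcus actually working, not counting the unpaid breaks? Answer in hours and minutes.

Shift: 7:21 AM–12:05 PM = 4 h 44 min; less 90 min break → 3 h 14 min

3 h 14 min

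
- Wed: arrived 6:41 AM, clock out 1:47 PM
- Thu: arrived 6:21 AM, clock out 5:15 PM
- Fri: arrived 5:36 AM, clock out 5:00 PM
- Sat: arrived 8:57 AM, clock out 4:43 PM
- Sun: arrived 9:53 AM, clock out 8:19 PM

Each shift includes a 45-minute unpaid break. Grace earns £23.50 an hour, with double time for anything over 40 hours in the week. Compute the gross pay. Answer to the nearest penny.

£1120.95

Wed: 6:41 AM–1:47 PM = 7 h 6 min; less 45 min break → 6 h 21 min
Thu: 6:21 AM–5:15 PM = 10 h 54 min; less 45 min break → 10 h 9 min
Fri: 5:36 AM–5:00 PM = 11 h 24 min; less 45 min break → 10 h 39 min
Sat: 8:57 AM–4:43 PM = 7 h 46 min; less 45 min break → 7 h 1 min
Sun: 9:53 AM–8:19 PM = 10 h 26 min; less 45 min break → 9 h 41 min
Total worked: 43 h 51 min = 2631 min.
Regular 40 h 0 min = 2400 min at £23.50/h; overtime 3 h 51 min = 231 min at £47.00/h.
Pay = (2400 × £23.50 + 231 × £47.00) ÷ 60 = £1120.95.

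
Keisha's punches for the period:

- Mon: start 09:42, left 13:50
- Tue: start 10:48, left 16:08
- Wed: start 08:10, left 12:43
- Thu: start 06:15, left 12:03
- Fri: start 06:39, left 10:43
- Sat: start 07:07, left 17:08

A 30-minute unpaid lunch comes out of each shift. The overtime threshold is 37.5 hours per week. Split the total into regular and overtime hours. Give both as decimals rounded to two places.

Regular 30.90 hours, overtime 0.00 hours

Mon: 09:42–13:50 = 4 h 8 min; less 30 min break → 3 h 38 min
Tue: 10:48–16:08 = 5 h 20 min; less 30 min break → 4 h 50 min
Wed: 08:10–12:43 = 4 h 33 min; less 30 min break → 4 h 3 min
Thu: 06:15–12:03 = 5 h 48 min; less 30 min break → 5 h 18 min
Fri: 06:39–10:43 = 4 h 4 min; less 30 min break → 3 h 34 min
Sat: 07:07–17:08 = 10 h 1 min; less 30 min break → 9 h 31 min
Total worked: 30 h 54 min = 30.90 h.
Threshold 37.5 h → overtime 0 h 0 min, regular 30 h 54 min.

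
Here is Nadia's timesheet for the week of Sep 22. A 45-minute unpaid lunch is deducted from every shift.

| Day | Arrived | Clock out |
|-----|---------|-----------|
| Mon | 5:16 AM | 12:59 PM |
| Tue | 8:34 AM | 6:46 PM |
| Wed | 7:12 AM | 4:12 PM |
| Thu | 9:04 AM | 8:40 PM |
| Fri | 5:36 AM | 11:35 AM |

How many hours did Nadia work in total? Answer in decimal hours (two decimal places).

Mon: 5:16 AM–12:59 PM = 7 h 43 min; less 45 min break → 6 h 58 min
Tue: 8:34 AM–6:46 PM = 10 h 12 min; less 45 min break → 9 h 27 min
Wed: 7:12 AM–4:12 PM = 9 h 0 min; less 45 min break → 8 h 15 min
Thu: 9:04 AM–8:40 PM = 11 h 36 min; less 45 min break → 10 h 51 min
Fri: 5:36 AM–11:35 AM = 5 h 59 min; less 45 min break → 5 h 14 min
Total: 6 h 58 min + 9 h 27 min + 8 h 15 min + 10 h 51 min + 5 h 14 min = 40 h 45 min.

40.75 hours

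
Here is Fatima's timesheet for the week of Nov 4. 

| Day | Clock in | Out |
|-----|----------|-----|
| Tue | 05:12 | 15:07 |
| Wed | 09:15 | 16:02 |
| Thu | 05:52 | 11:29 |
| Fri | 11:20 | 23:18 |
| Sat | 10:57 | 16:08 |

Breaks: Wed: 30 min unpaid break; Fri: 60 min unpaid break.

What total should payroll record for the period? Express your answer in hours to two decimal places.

Tue: 05:12–15:07 = 9 h 55 min
Wed: 09:15–16:02 = 6 h 47 min; less 30 min break → 6 h 17 min
Thu: 05:52–11:29 = 5 h 37 min
Fri: 11:20–23:18 = 11 h 58 min; less 60 min break → 10 h 58 min
Sat: 10:57–16:08 = 5 h 11 min
Total: 9 h 55 min + 6 h 17 min + 5 h 37 min + 10 h 58 min + 5 h 11 min = 37 h 58 min.

37.97 hours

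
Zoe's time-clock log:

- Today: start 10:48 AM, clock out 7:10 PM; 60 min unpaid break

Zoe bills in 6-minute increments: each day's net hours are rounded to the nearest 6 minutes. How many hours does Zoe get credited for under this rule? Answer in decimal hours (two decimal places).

7.40 hours

Today: 10:48 AM–7:10 PM = 8 h 22 min − 60 min = 7 h 22 min → rounds to 7 h 24 min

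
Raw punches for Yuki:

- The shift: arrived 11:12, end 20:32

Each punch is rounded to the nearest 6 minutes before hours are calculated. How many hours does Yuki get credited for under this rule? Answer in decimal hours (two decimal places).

9.30 hours

The shift: in 11:12→11:12, out 20:32→20:30; 9 h 18 min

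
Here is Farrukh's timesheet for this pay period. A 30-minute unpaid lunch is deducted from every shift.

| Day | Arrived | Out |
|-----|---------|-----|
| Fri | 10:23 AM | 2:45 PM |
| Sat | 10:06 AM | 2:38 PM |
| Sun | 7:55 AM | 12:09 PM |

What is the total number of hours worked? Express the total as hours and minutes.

Fri: 10:23 AM–2:45 PM = 4 h 22 min; less 30 min break → 3 h 52 min
Sat: 10:06 AM–2:38 PM = 4 h 32 min; less 30 min break → 4 h 2 min
Sun: 7:55 AM–12:09 PM = 4 h 14 min; less 30 min break → 3 h 44 min
Total: 3 h 52 min + 4 h 2 min + 3 h 44 min = 11 h 38 min.

11 h 38 min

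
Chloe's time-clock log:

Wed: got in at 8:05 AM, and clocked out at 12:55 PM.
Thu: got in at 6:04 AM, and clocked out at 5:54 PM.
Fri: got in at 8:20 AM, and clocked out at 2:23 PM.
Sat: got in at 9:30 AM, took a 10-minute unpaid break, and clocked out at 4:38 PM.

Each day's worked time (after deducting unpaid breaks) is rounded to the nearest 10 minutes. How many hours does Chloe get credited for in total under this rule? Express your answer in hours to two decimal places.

29.67 hours

Wed: 8:05 AM–12:55 PM = 4 h 50 min → rounds to 4 h 50 min
Thu: 6:04 AM–5:54 PM = 11 h 50 min → rounds to 11 h 50 min
Fri: 8:20 AM–2:23 PM = 6 h 3 min → rounds to 6 h 0 min
Sat: 9:30 AM–4:38 PM = 7 h 8 min − 10 min = 6 h 58 min → rounds to 7 h 0 min
Total credited: 29 h 40 min.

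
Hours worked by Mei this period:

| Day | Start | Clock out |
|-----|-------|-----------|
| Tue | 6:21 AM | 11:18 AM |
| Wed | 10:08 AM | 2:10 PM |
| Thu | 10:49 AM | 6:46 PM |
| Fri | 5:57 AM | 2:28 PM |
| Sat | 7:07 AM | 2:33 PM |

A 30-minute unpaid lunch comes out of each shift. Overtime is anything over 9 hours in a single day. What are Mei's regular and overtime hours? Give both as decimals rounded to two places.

Tue: 6:21 AM–11:18 AM = 4 h 57 min; less 30 min break → 4 h 27 min
Wed: 10:08 AM–2:10 PM = 4 h 2 min; less 30 min break → 3 h 32 min
Thu: 10:49 AM–6:46 PM = 7 h 57 min; less 30 min break → 7 h 27 min
Fri: 5:57 AM–2:28 PM = 8 h 31 min; less 30 min break → 8 h 1 min
Sat: 7:07 AM–2:33 PM = 7 h 26 min; less 30 min break → 6 h 56 min
Tue reg 4 h 27 min / OT 0 h 0 min; Wed reg 3 h 32 min / OT 0 h 0 min; Thu reg 7 h 27 min / OT 0 h 0 min; Fri reg 8 h 1 min / OT 0 h 0 min; Sat reg 6 h 56 min / OT 0 h 0 min.
Totals: regular 30 h 23 min, overtime 0 h 0 min.

Regular 30.38 hours, overtime 0.00 hours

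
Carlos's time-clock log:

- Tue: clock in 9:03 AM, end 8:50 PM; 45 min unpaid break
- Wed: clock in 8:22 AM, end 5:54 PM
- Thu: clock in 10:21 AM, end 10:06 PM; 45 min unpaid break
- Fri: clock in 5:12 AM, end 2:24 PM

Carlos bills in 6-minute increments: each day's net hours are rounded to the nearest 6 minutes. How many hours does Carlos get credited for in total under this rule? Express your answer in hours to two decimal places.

Tue: 9:03 AM–8:50 PM = 11 h 47 min − 45 min = 11 h 2 min → rounds to 11 h 0 min
Wed: 8:22 AM–5:54 PM = 9 h 32 min → rounds to 9 h 30 min
Thu: 10:21 AM–10:06 PM = 11 h 45 min − 45 min = 11 h 0 min → rounds to 11 h 0 min
Fri: 5:12 AM–2:24 PM = 9 h 12 min → rounds to 9 h 12 min
Total credited: 40 h 42 min.

40.70 hours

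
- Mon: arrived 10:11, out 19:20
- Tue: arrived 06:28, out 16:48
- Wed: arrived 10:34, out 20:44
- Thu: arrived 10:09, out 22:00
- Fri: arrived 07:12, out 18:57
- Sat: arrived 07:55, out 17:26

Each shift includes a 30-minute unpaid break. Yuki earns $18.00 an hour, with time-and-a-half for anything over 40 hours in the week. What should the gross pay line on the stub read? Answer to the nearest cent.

Mon: 10:11–19:20 = 9 h 9 min; less 30 min break → 8 h 39 min
Tue: 06:28–16:48 = 10 h 20 min; less 30 min break → 9 h 50 min
Wed: 10:34–20:44 = 10 h 10 min; less 30 min break → 9 h 40 min
Thu: 10:09–22:00 = 11 h 51 min; less 30 min break → 11 h 21 min
Fri: 07:12–18:57 = 11 h 45 min; less 30 min break → 11 h 15 min
Sat: 07:55–17:26 = 9 h 31 min; less 30 min break → 9 h 1 min
Total worked: 59 h 46 min = 3586 min.
Regular 40 h 0 min = 2400 min at $18.00/h; overtime 19 h 46 min = 1186 min at $27.00/h.
Pay = (2400 × $18.00 + 1186 × $27.00) ÷ 60 = $1253.70.

$1253.70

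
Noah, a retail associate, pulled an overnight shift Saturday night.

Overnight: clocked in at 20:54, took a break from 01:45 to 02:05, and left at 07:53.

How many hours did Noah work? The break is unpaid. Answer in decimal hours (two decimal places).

10.65 hours

Overnight: 20:54 → midnight = 3 h 6 min; midnight → 07:53 = 7 h 53 min; span 10 h 59 min; less 20 min break → 10 h 39 min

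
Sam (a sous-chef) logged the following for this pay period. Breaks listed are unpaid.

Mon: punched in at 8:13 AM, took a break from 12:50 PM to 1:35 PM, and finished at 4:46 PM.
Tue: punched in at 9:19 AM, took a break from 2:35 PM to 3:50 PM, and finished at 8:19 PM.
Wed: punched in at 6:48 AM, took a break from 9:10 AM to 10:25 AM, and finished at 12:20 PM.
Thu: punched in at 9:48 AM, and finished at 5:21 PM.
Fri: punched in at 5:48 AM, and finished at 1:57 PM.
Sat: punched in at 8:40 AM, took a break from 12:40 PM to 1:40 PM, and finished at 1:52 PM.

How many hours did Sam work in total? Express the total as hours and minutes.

41 h 44 min

Mon: 8:13 AM–4:46 PM = 8 h 33 min; less 45 min break → 7 h 48 min
Tue: 9:19 AM–8:19 PM = 11 h 0 min; less 75 min break → 9 h 45 min
Wed: 6:48 AM–12:20 PM = 5 h 32 min; less 75 min break → 4 h 17 min
Thu: 9:48 AM–5:21 PM = 7 h 33 min
Fri: 5:48 AM–1:57 PM = 8 h 9 min
Sat: 8:40 AM–1:52 PM = 5 h 12 min; less 60 min break → 4 h 12 min
Total: 7 h 48 min + 9 h 45 min + 4 h 17 min + 7 h 33 min + 8 h 9 min + 4 h 12 min = 41 h 44 min.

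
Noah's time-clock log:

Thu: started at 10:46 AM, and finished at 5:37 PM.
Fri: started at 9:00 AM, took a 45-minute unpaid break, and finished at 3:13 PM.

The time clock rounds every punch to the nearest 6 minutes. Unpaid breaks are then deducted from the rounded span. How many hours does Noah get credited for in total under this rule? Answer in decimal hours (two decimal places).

Thu: in 10:46 AM→10:48 AM, out 5:37 PM→5:36 PM; 6 h 48 min
Fri: in 9:00 AM→9:00 AM, out 3:13 PM→3:12 PM; 6 h 12 min − 45 min = 5 h 27 min
Total credited: 12 h 15 min.

12.25 hours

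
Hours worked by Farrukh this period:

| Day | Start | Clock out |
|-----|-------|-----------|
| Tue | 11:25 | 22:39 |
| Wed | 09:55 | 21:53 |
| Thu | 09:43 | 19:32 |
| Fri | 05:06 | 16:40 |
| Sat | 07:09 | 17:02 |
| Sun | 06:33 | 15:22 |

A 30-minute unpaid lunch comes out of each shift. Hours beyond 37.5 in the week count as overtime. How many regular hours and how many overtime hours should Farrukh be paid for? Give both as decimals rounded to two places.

Tue: 11:25–22:39 = 11 h 14 min; less 30 min break → 10 h 44 min
Wed: 09:55–21:53 = 11 h 58 min; less 30 min break → 11 h 28 min
Thu: 09:43–19:32 = 9 h 49 min; less 30 min break → 9 h 19 min
Fri: 05:06–16:40 = 11 h 34 min; less 30 min break → 11 h 4 min
Sat: 07:09–17:02 = 9 h 53 min; less 30 min break → 9 h 23 min
Sun: 06:33–15:22 = 8 h 49 min; less 30 min break → 8 h 19 min
Total worked: 60 h 17 min = 60.28 h.
Threshold 37.5 h → overtime 22 h 47 min, regular 37 h 30 min.

Regular 37.50 hours, overtime 22.78 hours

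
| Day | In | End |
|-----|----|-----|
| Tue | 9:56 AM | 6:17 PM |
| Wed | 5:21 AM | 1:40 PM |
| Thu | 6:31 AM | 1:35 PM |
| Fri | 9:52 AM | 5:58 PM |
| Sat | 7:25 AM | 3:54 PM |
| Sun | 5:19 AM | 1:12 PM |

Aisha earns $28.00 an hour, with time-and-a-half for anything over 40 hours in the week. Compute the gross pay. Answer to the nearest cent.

$1464.40

Tue: 9:56 AM–6:17 PM = 8 h 21 min
Wed: 5:21 AM–1:40 PM = 8 h 19 min
Thu: 6:31 AM–1:35 PM = 7 h 4 min
Fri: 9:52 AM–5:58 PM = 8 h 6 min
Sat: 7:25 AM–3:54 PM = 8 h 29 min
Sun: 5:19 AM–1:12 PM = 7 h 53 min
Total worked: 48 h 12 min = 2892 min.
Regular 40 h 0 min = 2400 min at $28.00/h; overtime 8 h 12 min = 492 min at $42.00/h.
Pay = (2400 × $28.00 + 492 × $42.00) ÷ 60 = $1464.40.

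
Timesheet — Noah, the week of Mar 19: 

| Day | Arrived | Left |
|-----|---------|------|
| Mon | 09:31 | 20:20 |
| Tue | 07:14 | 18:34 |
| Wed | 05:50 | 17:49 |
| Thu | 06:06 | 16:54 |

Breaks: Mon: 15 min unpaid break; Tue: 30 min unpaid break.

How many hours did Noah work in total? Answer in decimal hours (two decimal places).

Mon: 09:31–20:20 = 10 h 49 min; less 15 min break → 10 h 34 min
Tue: 07:14–18:34 = 11 h 20 min; less 30 min break → 10 h 50 min
Wed: 05:50–17:49 = 11 h 59 min
Thu: 06:06–16:54 = 10 h 48 min
Total: 10 h 34 min + 10 h 50 min + 11 h 59 min + 10 h 48 min = 44 h 11 min.

44.18 hours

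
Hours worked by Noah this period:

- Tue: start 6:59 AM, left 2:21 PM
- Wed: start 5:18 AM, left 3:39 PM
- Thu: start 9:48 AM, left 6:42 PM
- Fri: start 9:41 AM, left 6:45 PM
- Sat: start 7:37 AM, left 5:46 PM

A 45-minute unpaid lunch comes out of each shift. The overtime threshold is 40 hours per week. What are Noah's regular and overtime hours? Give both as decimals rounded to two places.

Regular 40.00 hours, overtime 2.08 hours

Tue: 6:59 AM–2:21 PM = 7 h 22 min; less 45 min break → 6 h 37 min
Wed: 5:18 AM–3:39 PM = 10 h 21 min; less 45 min break → 9 h 36 min
Thu: 9:48 AM–6:42 PM = 8 h 54 min; less 45 min break → 8 h 9 min
Fri: 9:41 AM–6:45 PM = 9 h 4 min; less 45 min break → 8 h 19 min
Sat: 7:37 AM–5:46 PM = 10 h 9 min; less 45 min break → 9 h 24 min
Total worked: 42 h 5 min = 42.08 h.
Threshold 40 h → overtime 2 h 5 min, regular 40 h 0 min.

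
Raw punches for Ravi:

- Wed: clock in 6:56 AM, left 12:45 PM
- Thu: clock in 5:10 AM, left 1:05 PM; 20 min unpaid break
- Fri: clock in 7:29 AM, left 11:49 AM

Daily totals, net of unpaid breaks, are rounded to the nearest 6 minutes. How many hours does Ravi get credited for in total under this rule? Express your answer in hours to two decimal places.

Wed: 6:56 AM–12:45 PM = 5 h 49 min → rounds to 5 h 48 min
Thu: 5:10 AM–1:05 PM = 7 h 55 min − 20 min = 7 h 35 min → rounds to 7 h 36 min
Fri: 7:29 AM–11:49 AM = 4 h 20 min → rounds to 4 h 18 min
Total credited: 17 h 42 min.

17.70 hours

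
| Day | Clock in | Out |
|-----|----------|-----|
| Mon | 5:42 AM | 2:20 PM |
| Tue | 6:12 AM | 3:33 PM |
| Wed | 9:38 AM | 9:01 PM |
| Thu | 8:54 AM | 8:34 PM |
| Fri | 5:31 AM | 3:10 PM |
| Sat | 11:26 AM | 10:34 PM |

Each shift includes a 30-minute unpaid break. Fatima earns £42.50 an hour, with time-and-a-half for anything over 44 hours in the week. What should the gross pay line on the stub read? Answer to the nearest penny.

£2814.56

Mon: 5:42 AM–2:20 PM = 8 h 38 min; less 30 min break → 8 h 8 min
Tue: 6:12 AM–3:33 PM = 9 h 21 min; less 30 min break → 8 h 51 min
Wed: 9:38 AM–9:01 PM = 11 h 23 min; less 30 min break → 10 h 53 min
Thu: 8:54 AM–8:34 PM = 11 h 40 min; less 30 min break → 11 h 10 min
Fri: 5:31 AM–3:10 PM = 9 h 39 min; less 30 min break → 9 h 9 min
Sat: 11:26 AM–10:34 PM = 11 h 8 min; less 30 min break → 10 h 38 min
Total worked: 58 h 49 min = 3529 min.
Regular 44 h 0 min = 2640 min at £42.50/h; overtime 14 h 49 min = 889 min at £63.75/h.
Pay = (2640 × £42.50 + 889 × £63.75) ÷ 60 = £2814.56.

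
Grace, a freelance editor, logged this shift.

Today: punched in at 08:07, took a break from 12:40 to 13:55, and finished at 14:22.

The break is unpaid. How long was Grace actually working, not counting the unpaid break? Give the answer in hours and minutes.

5 h 0 min

Today: 08:07–14:22 = 6 h 15 min; less 75 min break → 5 h 0 min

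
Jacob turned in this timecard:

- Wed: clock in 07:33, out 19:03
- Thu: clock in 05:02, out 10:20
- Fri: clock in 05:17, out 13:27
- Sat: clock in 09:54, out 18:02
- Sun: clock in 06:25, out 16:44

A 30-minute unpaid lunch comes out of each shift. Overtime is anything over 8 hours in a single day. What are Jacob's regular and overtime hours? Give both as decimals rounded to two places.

Regular 36.10 hours, overtime 4.82 hours

Wed: 07:33–19:03 = 11 h 30 min; less 30 min break → 11 h 0 min
Thu: 05:02–10:20 = 5 h 18 min; less 30 min break → 4 h 48 min
Fri: 05:17–13:27 = 8 h 10 min; less 30 min break → 7 h 40 min
Sat: 09:54–18:02 = 8 h 8 min; less 30 min break → 7 h 38 min
Sun: 06:25–16:44 = 10 h 19 min; less 30 min break → 9 h 49 min
Wed reg 8 h 0 min / OT 3 h 0 min; Thu reg 4 h 48 min / OT 0 h 0 min; Fri reg 7 h 40 min / OT 0 h 0 min; Sat reg 7 h 38 min / OT 0 h 0 min; Sun reg 8 h 0 min / OT 1 h 49 min.
Totals: regular 36 h 6 min, overtime 4 h 49 min.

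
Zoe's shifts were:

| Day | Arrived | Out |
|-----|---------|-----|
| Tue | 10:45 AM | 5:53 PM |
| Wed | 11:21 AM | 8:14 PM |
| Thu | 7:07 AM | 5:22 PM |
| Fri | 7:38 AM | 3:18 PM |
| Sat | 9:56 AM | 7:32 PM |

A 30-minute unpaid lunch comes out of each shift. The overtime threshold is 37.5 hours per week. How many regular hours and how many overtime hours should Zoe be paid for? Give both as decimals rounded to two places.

Regular 37.50 hours, overtime 3.53 hours

Tue: 10:45 AM–5:53 PM = 7 h 8 min; less 30 min break → 6 h 38 min
Wed: 11:21 AM–8:14 PM = 8 h 53 min; less 30 min break → 8 h 23 min
Thu: 7:07 AM–5:22 PM = 10 h 15 min; less 30 min break → 9 h 45 min
Fri: 7:38 AM–3:18 PM = 7 h 40 min; less 30 min break → 7 h 10 min
Sat: 9:56 AM–7:32 PM = 9 h 36 min; less 30 min break → 9 h 6 min
Total worked: 41 h 2 min = 41.03 h.
Threshold 37.5 h → overtime 3 h 32 min, regular 37 h 30 min.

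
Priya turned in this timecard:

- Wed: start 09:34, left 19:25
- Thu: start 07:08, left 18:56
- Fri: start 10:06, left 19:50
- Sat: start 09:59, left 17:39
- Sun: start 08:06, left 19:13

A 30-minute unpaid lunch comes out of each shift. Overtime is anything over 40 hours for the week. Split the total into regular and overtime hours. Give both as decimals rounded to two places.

Wed: 09:34–19:25 = 9 h 51 min; less 30 min break → 9 h 21 min
Thu: 07:08–18:56 = 11 h 48 min; less 30 min break → 11 h 18 min
Fri: 10:06–19:50 = 9 h 44 min; less 30 min break → 9 h 14 min
Sat: 09:59–17:39 = 7 h 40 min; less 30 min break → 7 h 10 min
Sun: 08:06–19:13 = 11 h 7 min; less 30 min break → 10 h 37 min
Total worked: 47 h 40 min = 47.67 h.
Threshold 40 h → overtime 7 h 40 min, regular 40 h 0 min.

Regular 40.00 hours, overtime 7.67 hours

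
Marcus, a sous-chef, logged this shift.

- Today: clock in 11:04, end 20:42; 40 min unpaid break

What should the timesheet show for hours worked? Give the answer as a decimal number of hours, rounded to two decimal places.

Today: 11:04–20:42 = 9 h 38 min; less 40 min break → 8 h 58 min

8.97 hours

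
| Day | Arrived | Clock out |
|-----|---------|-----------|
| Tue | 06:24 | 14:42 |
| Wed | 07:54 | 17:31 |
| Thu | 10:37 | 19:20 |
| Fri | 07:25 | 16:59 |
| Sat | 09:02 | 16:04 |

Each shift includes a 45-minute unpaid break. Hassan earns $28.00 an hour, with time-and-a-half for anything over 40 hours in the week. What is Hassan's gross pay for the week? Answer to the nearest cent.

Tue: 06:24–14:42 = 8 h 18 min; less 45 min break → 7 h 33 min
Wed: 07:54–17:31 = 9 h 37 min; less 45 min break → 8 h 52 min
Thu: 10:37–19:20 = 8 h 43 min; less 45 min break → 7 h 58 min
Fri: 07:25–16:59 = 9 h 34 min; less 45 min break → 8 h 49 min
Sat: 09:02–16:04 = 7 h 2 min; less 45 min break → 6 h 17 min
Total worked: 39 h 29 min = 2369 min.
Regular 39 h 29 min = 2369 min at $28.00/h; overtime 0 h 0 min = 0 min at $42.00/h.
Pay = (2369 × $28.00 + 0 × $42.00) ÷ 60 = $1105.53.

$1105.53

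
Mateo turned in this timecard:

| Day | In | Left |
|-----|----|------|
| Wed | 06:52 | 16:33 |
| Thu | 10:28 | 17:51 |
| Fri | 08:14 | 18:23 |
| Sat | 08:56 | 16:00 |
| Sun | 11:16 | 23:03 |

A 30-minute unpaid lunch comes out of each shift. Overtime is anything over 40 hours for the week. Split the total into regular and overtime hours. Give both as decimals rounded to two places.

Wed: 06:52–16:33 = 9 h 41 min; less 30 min break → 9 h 11 min
Thu: 10:28–17:51 = 7 h 23 min; less 30 min break → 6 h 53 min
Fri: 08:14–18:23 = 10 h 9 min; less 30 min break → 9 h 39 min
Sat: 08:56–16:00 = 7 h 4 min; less 30 min break → 6 h 34 min
Sun: 11:16–23:03 = 11 h 47 min; less 30 min break → 11 h 17 min
Total worked: 43 h 34 min = 43.57 h.
Threshold 40 h → overtime 3 h 34 min, regular 40 h 0 min.

Regular 40.00 hours, overtime 3.57 hours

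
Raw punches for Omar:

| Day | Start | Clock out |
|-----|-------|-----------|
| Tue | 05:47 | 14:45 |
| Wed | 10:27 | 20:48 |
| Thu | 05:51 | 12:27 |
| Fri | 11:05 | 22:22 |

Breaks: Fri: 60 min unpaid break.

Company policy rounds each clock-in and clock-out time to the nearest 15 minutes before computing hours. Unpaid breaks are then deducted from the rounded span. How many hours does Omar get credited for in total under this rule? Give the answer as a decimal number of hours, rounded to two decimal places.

Tue: in 05:47→05:45, out 14:45→14:45; 9 h 0 min
Wed: in 10:27→10:30, out 20:48→20:45; 10 h 15 min
Thu: in 05:51→05:45, out 12:27→12:30; 6 h 45 min
Fri: in 11:05→11:00, out 22:22→22:15; 11 h 15 min − 60 min = 10 h 15 min
Total credited: 36 h 15 min.

36.25 hours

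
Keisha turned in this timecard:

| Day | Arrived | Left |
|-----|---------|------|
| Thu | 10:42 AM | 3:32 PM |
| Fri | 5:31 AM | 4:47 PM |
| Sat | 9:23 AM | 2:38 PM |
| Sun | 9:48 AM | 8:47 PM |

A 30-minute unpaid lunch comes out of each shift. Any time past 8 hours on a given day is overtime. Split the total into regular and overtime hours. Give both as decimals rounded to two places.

Thu: 10:42 AM–3:32 PM = 4 h 50 min; less 30 min break → 4 h 20 min
Fri: 5:31 AM–4:47 PM = 11 h 16 min; less 30 min break → 10 h 46 min
Sat: 9:23 AM–2:38 PM = 5 h 15 min; less 30 min break → 4 h 45 min
Sun: 9:48 AM–8:47 PM = 10 h 59 min; less 30 min break → 10 h 29 min
Thu reg 4 h 20 min / OT 0 h 0 min; Fri reg 8 h 0 min / OT 2 h 46 min; Sat reg 4 h 45 min / OT 0 h 0 min; Sun reg 8 h 0 min / OT 2 h 29 min.
Totals: regular 25 h 5 min, overtime 5 h 15 min.

Regular 25.08 hours, overtime 5.25 hours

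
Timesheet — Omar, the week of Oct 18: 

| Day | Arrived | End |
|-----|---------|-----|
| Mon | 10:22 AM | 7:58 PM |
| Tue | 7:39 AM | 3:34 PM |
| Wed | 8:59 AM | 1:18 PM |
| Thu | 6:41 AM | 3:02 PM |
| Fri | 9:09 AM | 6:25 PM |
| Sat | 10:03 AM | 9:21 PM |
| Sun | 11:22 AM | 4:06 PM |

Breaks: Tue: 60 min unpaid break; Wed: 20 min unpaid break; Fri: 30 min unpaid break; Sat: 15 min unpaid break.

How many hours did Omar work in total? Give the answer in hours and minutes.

53 h 24 min

Mon: 10:22 AM–7:58 PM = 9 h 36 min
Tue: 7:39 AM–3:34 PM = 7 h 55 min; less 60 min break → 6 h 55 min
Wed: 8:59 AM–1:18 PM = 4 h 19 min; less 20 min break → 3 h 59 min
Thu: 6:41 AM–3:02 PM = 8 h 21 min
Fri: 9:09 AM–6:25 PM = 9 h 16 min; less 30 min break → 8 h 46 min
Sat: 10:03 AM–9:21 PM = 11 h 18 min; less 15 min break → 11 h 3 min
Sun: 11:22 AM–4:06 PM = 4 h 44 min
Total: 9 h 36 min + 6 h 55 min + 3 h 59 min + 8 h 21 min + 8 h 46 min + 11 h 3 min + 4 h 44 min = 53 h 24 min.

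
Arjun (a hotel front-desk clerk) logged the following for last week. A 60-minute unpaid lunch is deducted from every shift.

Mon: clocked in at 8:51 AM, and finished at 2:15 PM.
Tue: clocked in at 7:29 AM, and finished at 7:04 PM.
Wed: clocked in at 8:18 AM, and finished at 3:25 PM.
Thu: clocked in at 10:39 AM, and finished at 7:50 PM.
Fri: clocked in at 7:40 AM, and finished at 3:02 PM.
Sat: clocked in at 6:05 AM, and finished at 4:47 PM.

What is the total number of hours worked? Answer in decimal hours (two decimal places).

45.35 hours

Mon: 8:51 AM–2:15 PM = 5 h 24 min; less 60 min break → 4 h 24 min
Tue: 7:29 AM–7:04 PM = 11 h 35 min; less 60 min break → 10 h 35 min
Wed: 8:18 AM–3:25 PM = 7 h 7 min; less 60 min break → 6 h 7 min
Thu: 10:39 AM–7:50 PM = 9 h 11 min; less 60 min break → 8 h 11 min
Fri: 7:40 AM–3:02 PM = 7 h 22 min; less 60 min break → 6 h 22 min
Sat: 6:05 AM–4:47 PM = 10 h 42 min; less 60 min break → 9 h 42 min
Total: 4 h 24 min + 10 h 35 min + 6 h 7 min + 8 h 11 min + 6 h 22 min + 9 h 42 min = 45 h 21 min.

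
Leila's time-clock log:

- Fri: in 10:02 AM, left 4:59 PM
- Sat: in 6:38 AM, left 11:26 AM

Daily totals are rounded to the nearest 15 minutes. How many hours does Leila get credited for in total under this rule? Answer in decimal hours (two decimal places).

Fri: 10:02 AM–4:59 PM = 6 h 57 min → rounds to 7 h 0 min
Sat: 6:38 AM–11:26 AM = 4 h 48 min → rounds to 4 h 45 min
Total credited: 11 h 45 min.

11.75 hours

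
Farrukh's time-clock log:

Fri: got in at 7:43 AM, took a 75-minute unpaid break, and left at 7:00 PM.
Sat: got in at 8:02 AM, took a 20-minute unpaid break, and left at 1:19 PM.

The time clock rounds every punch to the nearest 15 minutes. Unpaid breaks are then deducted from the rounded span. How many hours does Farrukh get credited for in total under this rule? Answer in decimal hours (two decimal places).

14.92 hours

Fri: in 7:43 AM→7:45 AM, out 7:00 PM→7:00 PM; 11 h 15 min − 75 min = 10 h 0 min
Sat: in 8:02 AM→8:00 AM, out 1:19 PM→1:15 PM; 5 h 15 min − 20 min = 4 h 55 min
Total credited: 14 h 55 min.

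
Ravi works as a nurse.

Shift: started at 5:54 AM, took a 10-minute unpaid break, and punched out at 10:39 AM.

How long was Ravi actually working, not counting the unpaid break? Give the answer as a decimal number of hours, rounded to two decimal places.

Shift: 5:54 AM–10:39 AM = 4 h 45 min; less 10 min break → 4 h 35 min

4.58 hours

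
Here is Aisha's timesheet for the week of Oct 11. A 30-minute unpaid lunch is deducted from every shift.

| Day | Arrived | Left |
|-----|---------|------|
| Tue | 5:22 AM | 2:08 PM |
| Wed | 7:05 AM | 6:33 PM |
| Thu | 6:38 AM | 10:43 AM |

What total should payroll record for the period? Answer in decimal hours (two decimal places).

22.82 hours

Tue: 5:22 AM–2:08 PM = 8 h 46 min; less 30 min break → 8 h 16 min
Wed: 7:05 AM–6:33 PM = 11 h 28 min; less 30 min break → 10 h 58 min
Thu: 6:38 AM–10:43 AM = 4 h 5 min; less 30 min break → 3 h 35 min
Total: 8 h 16 min + 10 h 58 min + 3 h 35 min = 22 h 49 min.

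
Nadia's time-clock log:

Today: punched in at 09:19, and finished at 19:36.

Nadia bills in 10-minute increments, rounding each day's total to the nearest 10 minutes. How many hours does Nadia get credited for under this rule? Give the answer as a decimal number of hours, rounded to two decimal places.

Today: 09:19–19:36 = 10 h 17 min → rounds to 10 h 20 min

10.33 hours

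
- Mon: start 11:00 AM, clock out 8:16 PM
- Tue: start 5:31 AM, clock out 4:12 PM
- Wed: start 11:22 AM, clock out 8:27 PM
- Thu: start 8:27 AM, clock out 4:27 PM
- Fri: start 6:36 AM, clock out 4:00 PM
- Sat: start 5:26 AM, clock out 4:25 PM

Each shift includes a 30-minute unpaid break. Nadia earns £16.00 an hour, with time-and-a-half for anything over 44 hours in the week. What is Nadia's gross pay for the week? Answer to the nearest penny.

Mon: 11:00 AM–8:16 PM = 9 h 16 min; less 30 min break → 8 h 46 min
Tue: 5:31 AM–4:12 PM = 10 h 41 min; less 30 min break → 10 h 11 min
Wed: 11:22 AM–8:27 PM = 9 h 5 min; less 30 min break → 8 h 35 min
Thu: 8:27 AM–4:27 PM = 8 h 0 min; less 30 min break → 7 h 30 min
Fri: 6:36 AM–4:00 PM = 9 h 24 min; less 30 min break → 8 h 54 min
Sat: 5:26 AM–4:25 PM = 10 h 59 min; less 30 min break → 10 h 29 min
Total worked: 54 h 25 min = 3265 min.
Regular 44 h 0 min = 2640 min at £16.00/h; overtime 10 h 25 min = 625 min at £24.00/h.
Pay = (2640 × £16.00 + 625 × £24.00) ÷ 60 = £954.00.

£954.00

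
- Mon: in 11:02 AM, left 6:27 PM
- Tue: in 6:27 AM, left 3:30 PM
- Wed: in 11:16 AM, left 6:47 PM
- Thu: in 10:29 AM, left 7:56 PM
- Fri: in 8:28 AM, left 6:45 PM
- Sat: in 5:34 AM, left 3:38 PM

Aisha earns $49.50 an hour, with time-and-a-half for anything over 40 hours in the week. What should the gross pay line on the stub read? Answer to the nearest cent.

$3003.41

Mon: 11:02 AM–6:27 PM = 7 h 25 min
Tue: 6:27 AM–3:30 PM = 9 h 3 min
Wed: 11:16 AM–6:47 PM = 7 h 31 min
Thu: 10:29 AM–7:56 PM = 9 h 27 min
Fri: 8:28 AM–6:45 PM = 10 h 17 min
Sat: 5:34 AM–3:38 PM = 10 h 4 min
Total worked: 53 h 47 min = 3227 min.
Regular 40 h 0 min = 2400 min at $49.50/h; overtime 13 h 47 min = 827 min at $74.25/h.
Pay = (2400 × $49.50 + 827 × $74.25) ÷ 60 = $3003.41.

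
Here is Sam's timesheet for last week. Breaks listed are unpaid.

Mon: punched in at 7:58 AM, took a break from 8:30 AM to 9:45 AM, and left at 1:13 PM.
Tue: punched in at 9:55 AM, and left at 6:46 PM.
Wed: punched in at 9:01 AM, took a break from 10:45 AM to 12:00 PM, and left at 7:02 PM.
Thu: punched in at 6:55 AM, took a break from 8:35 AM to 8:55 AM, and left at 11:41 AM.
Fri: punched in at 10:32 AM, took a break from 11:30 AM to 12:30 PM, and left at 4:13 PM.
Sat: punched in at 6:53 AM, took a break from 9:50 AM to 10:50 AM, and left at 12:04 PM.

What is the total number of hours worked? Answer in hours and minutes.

Mon: 7:58 AM–1:13 PM = 5 h 15 min; less 75 min break → 4 h 0 min
Tue: 9:55 AM–6:46 PM = 8 h 51 min
Wed: 9:01 AM–7:02 PM = 10 h 1 min; less 75 min break → 8 h 46 min
Thu: 6:55 AM–11:41 AM = 4 h 46 min; less 20 min break → 4 h 26 min
Fri: 10:32 AM–4:13 PM = 5 h 41 min; less 60 min break → 4 h 41 min
Sat: 6:53 AM–12:04 PM = 5 h 11 min; less 60 min break → 4 h 11 min
Total: 4 h 0 min + 8 h 51 min + 8 h 46 min + 4 h 26 min + 4 h 41 min + 4 h 11 min = 34 h 55 min.

34 h 55 min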